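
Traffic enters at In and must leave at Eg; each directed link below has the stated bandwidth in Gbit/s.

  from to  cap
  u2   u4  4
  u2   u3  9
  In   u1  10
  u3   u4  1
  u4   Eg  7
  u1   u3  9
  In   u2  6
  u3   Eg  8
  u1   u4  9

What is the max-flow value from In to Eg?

Augment In→u1→u3→Eg: bottleneck 8, flow now 8.
Augment In→u1→u4→Eg: bottleneck 2, flow now 10.
Augment In→u2→u4→Eg: bottleneck 4, flow now 14.
Augment In→u2→u3→u4→Eg: bottleneck 1, flow now 15.
No augmenting path remains; maximum flow = 15.
In the residual graph, reachable from In: {In, u1, u2, u3, u4}.
Min-cut edges: u3→Eg (8), u4→Eg (7); capacity 8 + 7 = 15.
This cut is saturated, so no flow can exceed 15.

15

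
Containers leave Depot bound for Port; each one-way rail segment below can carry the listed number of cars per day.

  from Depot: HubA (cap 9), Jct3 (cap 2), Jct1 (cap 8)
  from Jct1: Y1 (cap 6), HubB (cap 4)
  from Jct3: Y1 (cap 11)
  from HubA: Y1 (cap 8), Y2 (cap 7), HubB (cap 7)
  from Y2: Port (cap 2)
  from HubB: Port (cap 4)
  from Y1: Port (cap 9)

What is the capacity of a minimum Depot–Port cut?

Augment Depot→Jct1→HubB→Port: bottleneck 4, flow now 4.
Augment Depot→Jct1→Y1→Port: bottleneck 4, flow now 8.
Augment Depot→Jct3→Y1→Port: bottleneck 2, flow now 10.
Augment Depot→HubA→Y2→Port: bottleneck 2, flow now 12.
Augment Depot→HubA→Y1→Port: bottleneck 3, flow now 15.
No augmenting path remains; maximum flow = 15.
By max-flow min-cut, the minimum cut capacity equals the max flow.
In the residual graph, reachable from Depot: {Depot, Jct1, Jct3, HubA, Y2, HubB, Y1}.
Min-cut edges: Y2→Port (2), HubB→Port (4), Y1→Port (9); capacity 2 + 4 + 9 = 15.

15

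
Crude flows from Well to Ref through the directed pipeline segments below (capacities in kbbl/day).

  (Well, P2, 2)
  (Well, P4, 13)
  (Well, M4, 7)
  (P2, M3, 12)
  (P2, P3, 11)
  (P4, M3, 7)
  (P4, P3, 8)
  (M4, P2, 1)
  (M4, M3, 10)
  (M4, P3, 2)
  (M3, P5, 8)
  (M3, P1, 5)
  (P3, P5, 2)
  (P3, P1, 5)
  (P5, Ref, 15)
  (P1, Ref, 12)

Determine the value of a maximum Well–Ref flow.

Augment Well→P2→M3→P5→Ref: bottleneck 2, flow now 2.
Augment Well→P4→M3→P5→Ref: bottleneck 6, flow now 8.
Augment Well→P4→M3→P1→Ref: bottleneck 1, flow now 9.
Augment Well→P4→P3→P5→Ref: bottleneck 2, flow now 11.
Augment Well→P4→P3→P1→Ref: bottleneck 4, flow now 15.
Augment Well→M4→M3→P1→Ref: bottleneck 4, flow now 19.
Augment Well→M4→P3→P1→Ref: bottleneck 1, flow now 20.
No augmenting path remains; maximum flow = 20.
In the residual graph, reachable from Well: {Well, P2, P4, M4, M3, P3}.
Min-cut edges: M3→P5 (8), M3→P1 (5), P3→P5 (2), P3→P1 (5); capacity 8 + 5 + 2 + 5 = 20.
This cut is saturated, so no flow can exceed 20.

20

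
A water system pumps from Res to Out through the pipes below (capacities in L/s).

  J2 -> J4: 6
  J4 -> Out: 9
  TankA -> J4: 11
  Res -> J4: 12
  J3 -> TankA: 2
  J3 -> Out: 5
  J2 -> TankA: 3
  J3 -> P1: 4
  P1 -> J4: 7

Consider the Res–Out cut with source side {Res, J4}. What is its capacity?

9

Edges leaving {Res, J4}: J4→Out (9).
Cut capacity = 9 = 9.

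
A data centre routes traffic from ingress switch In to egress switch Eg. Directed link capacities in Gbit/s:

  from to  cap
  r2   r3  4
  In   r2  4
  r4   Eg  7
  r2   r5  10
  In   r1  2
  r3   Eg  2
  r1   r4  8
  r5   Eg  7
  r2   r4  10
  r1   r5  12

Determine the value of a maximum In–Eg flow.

Augment In→r1→r4→Eg: bottleneck 2, flow now 2.
Augment In→r2→r3→Eg: bottleneck 2, flow now 4.
Augment In→r2→r4→Eg: bottleneck 2, flow now 6.
No augmenting path remains; maximum flow = 6.
In the residual graph, reachable from In: {In}.
Min-cut edges: In→r1 (2), In→r2 (4); capacity 2 + 4 = 6.
This cut is saturated, so no flow can exceed 6.

6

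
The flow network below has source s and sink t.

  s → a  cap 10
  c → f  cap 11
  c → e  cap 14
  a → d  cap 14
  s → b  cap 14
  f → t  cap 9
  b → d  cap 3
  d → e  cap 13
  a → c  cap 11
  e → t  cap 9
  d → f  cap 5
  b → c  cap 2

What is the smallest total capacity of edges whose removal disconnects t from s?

Augment s→a→c→e→t: bottleneck 9, flow now 9.
Augment s→a→c→f→t: bottleneck 1, flow now 10.
Augment s→b→c→f→t: bottleneck 2, flow now 12.
Augment s→b→d→f→t: bottleneck 3, flow now 15.
No augmenting path remains; maximum flow = 15.
By max-flow min-cut, the minimum cut capacity equals the max flow.
In the residual graph, reachable from s: {s, b}.
Min-cut edges: s→a (10), b→c (2), b→d (3); capacity 10 + 2 + 3 = 15.

15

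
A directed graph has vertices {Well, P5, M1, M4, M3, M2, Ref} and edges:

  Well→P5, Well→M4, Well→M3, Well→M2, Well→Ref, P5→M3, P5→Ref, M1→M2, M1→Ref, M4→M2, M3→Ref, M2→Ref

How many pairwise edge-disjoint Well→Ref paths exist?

4

Assign every edge capacity 1; by Menger, the answer equals the max flow.
Path Well→Ref (+1); total 1.
Path Well→P5→Ref (+1); total 2.
Path Well→M3→Ref (+1); total 3.
Path Well→M2→Ref (+1); total 4.
No residual Well→Ref path; max flow = 4.
Certifying cut of size 4: {M2→Ref, Well→M3, Well→P5, Well→Ref}.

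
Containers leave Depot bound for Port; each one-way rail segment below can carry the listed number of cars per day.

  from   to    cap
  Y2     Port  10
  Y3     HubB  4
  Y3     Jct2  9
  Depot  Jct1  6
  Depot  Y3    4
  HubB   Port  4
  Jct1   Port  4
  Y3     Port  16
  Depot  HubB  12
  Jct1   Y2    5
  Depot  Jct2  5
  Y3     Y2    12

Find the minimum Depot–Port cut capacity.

Augment Depot→Y3→Port: bottleneck 4, flow now 4.
Augment Depot→Jct1→Port: bottleneck 4, flow now 8.
Augment Depot→HubB→Port: bottleneck 4, flow now 12.
Augment Depot→Jct1→Y2→Port: bottleneck 2, flow now 14.
No augmenting path remains; maximum flow = 14.
By max-flow min-cut, the minimum cut capacity equals the max flow.
In the residual graph, reachable from Depot: {Depot, Jct2, HubB}.
Min-cut edges: Depot→Y3 (4), Depot→Jct1 (6), HubB→Port (4); capacity 4 + 6 + 4 = 14.

14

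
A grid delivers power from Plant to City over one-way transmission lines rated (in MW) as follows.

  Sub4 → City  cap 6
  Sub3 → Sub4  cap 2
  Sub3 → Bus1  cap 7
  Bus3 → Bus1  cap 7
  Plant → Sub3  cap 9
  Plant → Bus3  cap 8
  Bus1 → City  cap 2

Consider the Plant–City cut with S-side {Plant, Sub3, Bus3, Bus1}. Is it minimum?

Yes — it is a minimum cut (capacity 4).

Given cut capacity: 2 + 2 = 4.
Augment Plant→Sub3→Sub4→City: bottleneck 2, flow now 2.
Augment Plant→Sub3→Bus1→City: bottleneck 2, flow now 4.
No augmenting path remains; maximum flow = 4.
Cut capacity 4 equals the max flow, so it is a minimum cut.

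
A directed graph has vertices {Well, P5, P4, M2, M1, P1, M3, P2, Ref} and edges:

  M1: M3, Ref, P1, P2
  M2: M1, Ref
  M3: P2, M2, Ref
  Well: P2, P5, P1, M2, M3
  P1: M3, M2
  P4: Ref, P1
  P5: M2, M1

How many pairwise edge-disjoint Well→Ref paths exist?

3

Assign every edge capacity 1; by Menger, the answer equals the max flow.
Path Well→M2→Ref (+1); total 1.
Path Well→M3→Ref (+1); total 2.
Path Well→P5→M1→Ref (+1); total 3.
No residual Well→Ref path; max flow = 3.
Certifying cut of size 3: {M1→Ref, M2→Ref, M3→Ref}.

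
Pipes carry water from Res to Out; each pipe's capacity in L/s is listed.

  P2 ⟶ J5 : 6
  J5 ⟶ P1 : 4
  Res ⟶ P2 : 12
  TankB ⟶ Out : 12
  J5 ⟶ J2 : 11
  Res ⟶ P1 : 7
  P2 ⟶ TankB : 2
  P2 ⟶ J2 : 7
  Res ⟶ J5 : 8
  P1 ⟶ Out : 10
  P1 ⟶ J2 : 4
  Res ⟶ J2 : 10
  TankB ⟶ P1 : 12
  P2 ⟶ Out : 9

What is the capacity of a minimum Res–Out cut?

Augment Res→P2→Out: bottleneck 9, flow now 9.
Augment Res→P1→Out: bottleneck 7, flow now 16.
Augment Res→P2→TankB→Out: bottleneck 2, flow now 18.
Augment Res→J5→P1→Out: bottleneck 3, flow now 21.
No augmenting path remains; maximum flow = 21.
By max-flow min-cut, the minimum cut capacity equals the max flow.
In the residual graph, reachable from Res: {Res, P2, J5, P1, J2}.
Min-cut edges: P2→TankB (2), P2→Out (9), P1→Out (10); capacity 2 + 9 + 10 = 21.

21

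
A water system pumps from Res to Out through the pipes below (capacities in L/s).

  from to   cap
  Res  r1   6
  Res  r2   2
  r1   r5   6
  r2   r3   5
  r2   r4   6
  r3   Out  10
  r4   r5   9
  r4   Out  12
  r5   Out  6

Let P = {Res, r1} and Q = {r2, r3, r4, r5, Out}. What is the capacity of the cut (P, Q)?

Edges leaving {Res, r1}: Res→r2 (2), r1→r5 (6).
Cut capacity = 2 + 6 = 8.

8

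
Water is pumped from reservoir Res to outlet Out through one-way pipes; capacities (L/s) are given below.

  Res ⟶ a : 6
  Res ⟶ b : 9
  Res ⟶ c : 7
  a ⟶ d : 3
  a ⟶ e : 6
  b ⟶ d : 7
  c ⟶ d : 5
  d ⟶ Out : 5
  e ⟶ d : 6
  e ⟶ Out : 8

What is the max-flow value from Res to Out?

Augment Res→a→d→Out: bottleneck 3, flow now 3.
Augment Res→a→e→Out: bottleneck 3, flow now 6.
Augment Res→b→d→Out: bottleneck 2, flow now 8.
Augment Res→b→d→a→e→Out: bottleneck 3, flow now 11. (uses reverse residual edge)
No augmenting path remains; maximum flow = 11.
In the residual graph, reachable from Res: {Res, b, c, d}.
Min-cut edges: Res→a (6), d→Out (5); capacity 6 + 5 = 11.
This cut is saturated, so no flow can exceed 11.

11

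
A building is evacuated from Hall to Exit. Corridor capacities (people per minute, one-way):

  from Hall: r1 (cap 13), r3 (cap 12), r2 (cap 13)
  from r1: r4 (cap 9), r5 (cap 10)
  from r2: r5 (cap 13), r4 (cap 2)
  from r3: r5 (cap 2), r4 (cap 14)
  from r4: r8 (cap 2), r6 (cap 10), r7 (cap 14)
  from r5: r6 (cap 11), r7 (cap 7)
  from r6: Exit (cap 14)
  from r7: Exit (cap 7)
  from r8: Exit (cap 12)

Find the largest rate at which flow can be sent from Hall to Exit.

Augment Hall→r1→r4→r6→Exit: bottleneck 9, flow now 9.
Augment Hall→r1→r5→r6→Exit: bottleneck 4, flow now 13.
Augment Hall→r2→r4→r6→Exit: bottleneck 1, flow now 14.
Augment Hall→r2→r4→r7→Exit: bottleneck 1, flow now 15.
Augment Hall→r2→r5→r7→Exit: bottleneck 6, flow now 21.
Augment Hall→r3→r4→r8→Exit: bottleneck 2, flow now 23.
No augmenting path remains; maximum flow = 23.
In the residual graph, reachable from Hall: {Hall, r1, r2, r3, r4, r5, r6, r7}.
Min-cut edges: r4→r8 (2), r6→Exit (14), r7→Exit (7); capacity 2 + 14 + 7 = 23.
This cut is saturated, so no flow can exceed 23.

23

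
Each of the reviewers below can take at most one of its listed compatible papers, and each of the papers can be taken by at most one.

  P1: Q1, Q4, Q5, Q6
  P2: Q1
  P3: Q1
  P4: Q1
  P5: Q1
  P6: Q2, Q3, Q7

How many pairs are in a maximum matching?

Unit-capacity flow: source→left, listed edges, right→sink; max matching = max flow.
Augmenting path P1→Q1 (+1); matched 1.
Augmenting path P6→Q2 (+1); matched 2.
Augmenting path P2→Q1→P1→Q4 (+1); matched 3.
No augmenting path remains; maximum matching = 3.
König certificate: {P1, P6, Q1} is a vertex cover of size 3 (every listed pair touches it), so no matching can be larger.

3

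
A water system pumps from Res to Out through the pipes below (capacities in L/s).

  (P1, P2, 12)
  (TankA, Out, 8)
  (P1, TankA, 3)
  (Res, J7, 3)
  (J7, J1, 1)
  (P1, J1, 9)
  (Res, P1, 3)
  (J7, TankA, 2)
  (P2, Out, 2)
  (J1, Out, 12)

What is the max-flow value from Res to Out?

6

Augment Res→P1→P2→Out: bottleneck 2, flow now 2.
Augment Res→P1→J1→Out: bottleneck 1, flow now 3.
Augment Res→J7→J1→Out: bottleneck 1, flow now 4.
Augment Res→J7→TankA→Out: bottleneck 2, flow now 6.
No augmenting path remains; maximum flow = 6.
In the residual graph, reachable from Res: {Res}.
Min-cut edges: Res→P1 (3), Res→J7 (3); capacity 3 + 3 = 6.
This cut is saturated, so no flow can exceed 6.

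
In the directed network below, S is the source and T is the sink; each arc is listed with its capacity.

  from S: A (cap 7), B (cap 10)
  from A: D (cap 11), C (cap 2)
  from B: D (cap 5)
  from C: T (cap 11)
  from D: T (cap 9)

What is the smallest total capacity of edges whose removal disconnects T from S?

11

Augment S→A→C→T: bottleneck 2, flow now 2.
Augment S→A→D→T: bottleneck 5, flow now 7.
Augment S→B→D→T: bottleneck 4, flow now 11.
No augmenting path remains; maximum flow = 11.
By max-flow min-cut, the minimum cut capacity equals the max flow.
In the residual graph, reachable from S: {S, A, B, D}.
Min-cut edges: A→C (2), D→T (9); capacity 2 + 9 = 11.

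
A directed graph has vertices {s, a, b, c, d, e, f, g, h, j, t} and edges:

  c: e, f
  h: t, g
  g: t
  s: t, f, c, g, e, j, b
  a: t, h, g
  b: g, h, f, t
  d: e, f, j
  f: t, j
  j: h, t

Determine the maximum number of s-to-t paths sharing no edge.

6

Assign every edge capacity 1; by Menger, the answer equals the max flow.
Path s→t (+1); total 1.
Path s→b→t (+1); total 2.
Path s→f→t (+1); total 3.
Path s→g→t (+1); total 4.
Path s→j→t (+1); total 5.
Path s→c→f→j→h→t (+1); total 6.
No residual s→t path; max flow = 6.
Certifying cut of size 6: {s→b, s→c, s→f, s→g, s→j, s→t}.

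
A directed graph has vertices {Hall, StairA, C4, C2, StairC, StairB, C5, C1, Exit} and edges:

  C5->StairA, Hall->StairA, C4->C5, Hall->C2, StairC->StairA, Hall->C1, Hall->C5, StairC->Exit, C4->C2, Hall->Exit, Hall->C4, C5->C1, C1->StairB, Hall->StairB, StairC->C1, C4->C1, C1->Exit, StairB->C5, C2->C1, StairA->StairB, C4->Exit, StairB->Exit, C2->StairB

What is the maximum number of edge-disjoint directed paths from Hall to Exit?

4

Assign every edge capacity 1; by Menger, the answer equals the max flow.
Path Hall→Exit (+1); total 1.
Path Hall→C4→Exit (+1); total 2.
Path Hall→StairB→Exit (+1); total 3.
Path Hall→C1→Exit (+1); total 4.
No residual Hall→Exit path; max flow = 4.
Certifying cut of size 4: {C1→Exit, Hall→C4, Hall→Exit, StairB→Exit}.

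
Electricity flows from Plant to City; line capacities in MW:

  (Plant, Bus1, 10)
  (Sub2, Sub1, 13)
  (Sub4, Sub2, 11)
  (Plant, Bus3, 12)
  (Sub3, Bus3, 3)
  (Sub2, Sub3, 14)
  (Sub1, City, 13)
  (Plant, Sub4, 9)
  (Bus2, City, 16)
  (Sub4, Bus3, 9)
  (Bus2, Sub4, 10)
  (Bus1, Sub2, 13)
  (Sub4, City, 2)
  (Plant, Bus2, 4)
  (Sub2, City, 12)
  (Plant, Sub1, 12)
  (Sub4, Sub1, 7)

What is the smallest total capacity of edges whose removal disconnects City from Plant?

31

Augment Plant→Bus2→City: bottleneck 4, flow now 4.
Augment Plant→Sub4→City: bottleneck 2, flow now 6.
Augment Plant→Sub1→City: bottleneck 12, flow now 18.
Augment Plant→Bus1→Sub2→City: bottleneck 10, flow now 28.
Augment Plant→Sub4→Sub2→City: bottleneck 2, flow now 30.
Augment Plant→Sub4→Sub1→City: bottleneck 1, flow now 31.
No augmenting path remains; maximum flow = 31.
By max-flow min-cut, the minimum cut capacity equals the max flow.
In the residual graph, reachable from Plant: {Plant, Bus1, Sub4, Sub2, Sub1, Bus3, Sub3}.
Min-cut edges: Plant→Bus2 (4), Sub4→City (2), Sub2→City (12), Sub1→City (13); capacity 4 + 2 + 12 + 13 = 31.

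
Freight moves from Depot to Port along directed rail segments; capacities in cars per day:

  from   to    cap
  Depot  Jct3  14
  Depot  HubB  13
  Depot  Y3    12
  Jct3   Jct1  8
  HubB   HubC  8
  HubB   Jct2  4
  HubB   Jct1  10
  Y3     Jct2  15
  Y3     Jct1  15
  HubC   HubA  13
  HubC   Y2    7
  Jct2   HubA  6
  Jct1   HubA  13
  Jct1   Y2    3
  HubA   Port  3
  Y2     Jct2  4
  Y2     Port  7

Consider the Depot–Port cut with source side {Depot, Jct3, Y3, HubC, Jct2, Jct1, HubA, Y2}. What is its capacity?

23

Edges leaving {Depot, Jct3, Y3, HubC, Jct2, Jct1, HubA, Y2}: Depot→HubB (13), HubA→Port (3), Y2→Port (7).
Cut capacity = 13 + 3 + 7 = 23.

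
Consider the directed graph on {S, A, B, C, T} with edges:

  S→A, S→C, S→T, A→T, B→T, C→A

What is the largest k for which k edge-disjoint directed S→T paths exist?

Assign every edge capacity 1; by Menger, the answer equals the max flow.
Path S→T (+1); total 1.
Path S→A→T (+1); total 2.
No residual S→T path; max flow = 2.
Certifying cut of size 2: {A→T, S→T}.

2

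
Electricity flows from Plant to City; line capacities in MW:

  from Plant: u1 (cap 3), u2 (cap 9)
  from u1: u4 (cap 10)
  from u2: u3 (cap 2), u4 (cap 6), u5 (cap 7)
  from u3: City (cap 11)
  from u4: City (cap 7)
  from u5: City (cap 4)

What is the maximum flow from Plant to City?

Augment Plant→u1→u4→City: bottleneck 3, flow now 3.
Augment Plant→u2→u3→City: bottleneck 2, flow now 5.
Augment Plant→u2→u4→City: bottleneck 4, flow now 9.
Augment Plant→u2→u5→City: bottleneck 3, flow now 12.
No augmenting path remains; maximum flow = 12.
In the residual graph, reachable from Plant: {Plant}.
Min-cut edges: Plant→u1 (3), Plant→u2 (9); capacity 3 + 9 = 12.
This cut is saturated, so no flow can exceed 12.

12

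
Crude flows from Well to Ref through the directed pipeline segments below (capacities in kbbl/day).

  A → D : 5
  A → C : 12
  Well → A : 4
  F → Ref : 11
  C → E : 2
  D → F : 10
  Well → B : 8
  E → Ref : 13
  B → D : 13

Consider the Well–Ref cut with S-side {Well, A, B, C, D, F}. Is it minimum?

No — its capacity is 13, but the minimum cut has capacity 12.

Given cut capacity: 2 + 11 = 13.
Augment Well→A→C→E→Ref: bottleneck 2, flow now 2.
Augment Well→A→D→F→Ref: bottleneck 2, flow now 4.
Augment Well→B→D→F→Ref: bottleneck 8, flow now 12.
No augmenting path remains; maximum flow = 12.
In the residual graph, reachable from Well: {Well}.
Min-cut edges: Well→A (4), Well→B (8); capacity 4 + 8 = 12.
Cut capacity 13 exceeds the max flow 12, so it is not minimum.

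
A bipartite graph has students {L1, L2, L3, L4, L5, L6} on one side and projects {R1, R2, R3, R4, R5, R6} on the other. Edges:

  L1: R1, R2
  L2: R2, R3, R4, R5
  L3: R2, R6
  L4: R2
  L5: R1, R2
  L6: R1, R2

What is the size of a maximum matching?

Unit-capacity flow: source→left, listed edges, right→sink; max matching = max flow.
Augmenting path L1→R1 (+1); matched 1.
Augmenting path L2→R2 (+1); matched 2.
Augmenting path L3→R6 (+1); matched 3.
Augmenting path L4→R2→L2→R3 (+1); matched 4.
No augmenting path remains; maximum matching = 4.
König certificate: {L2, L3, R1, R2} is a vertex cover of size 4 (every listed pair touches it), so no matching can be larger.

4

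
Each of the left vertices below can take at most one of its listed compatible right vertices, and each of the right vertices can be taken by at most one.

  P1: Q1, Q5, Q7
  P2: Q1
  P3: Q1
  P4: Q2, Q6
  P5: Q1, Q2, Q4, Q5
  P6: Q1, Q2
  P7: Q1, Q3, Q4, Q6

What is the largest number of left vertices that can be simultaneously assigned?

Unit-capacity flow: source→left, listed edges, right→sink; max matching = max flow.
Augmenting path P1→Q1 (+1); matched 1.
Augmenting path P4→Q2 (+1); matched 2.
Augmenting path P5→Q4 (+1); matched 3.
Augmenting path P7→Q3 (+1); matched 4.
Augmenting path P2→Q1→P1→Q5 (+1); matched 5.
Augmenting path P6→Q2→P4→Q6 (+1); matched 6.
No augmenting path remains; maximum matching = 6.
König certificate: {P1, P4, P5, P6, P7, Q1} is a vertex cover of size 6 (every listed pair touches it), so no matching can be larger.

6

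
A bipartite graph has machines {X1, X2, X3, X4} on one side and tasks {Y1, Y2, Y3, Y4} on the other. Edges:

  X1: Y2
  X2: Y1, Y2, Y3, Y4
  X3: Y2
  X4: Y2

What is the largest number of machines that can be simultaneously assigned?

2

Unit-capacity flow: source→left, listed edges, right→sink; max matching = max flow.
Augmenting path X1→Y2 (+1); matched 1.
Augmenting path X2→Y1 (+1); matched 2.
No augmenting path remains; maximum matching = 2.
König certificate: {X2, Y2} is a vertex cover of size 2 (every listed pair touches it), so no matching can be larger.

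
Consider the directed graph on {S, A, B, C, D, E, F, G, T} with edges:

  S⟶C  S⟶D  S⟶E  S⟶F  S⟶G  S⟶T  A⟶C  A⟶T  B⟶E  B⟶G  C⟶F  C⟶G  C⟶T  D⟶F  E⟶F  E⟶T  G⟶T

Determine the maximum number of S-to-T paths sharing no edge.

4

Assign every edge capacity 1; by Menger, the answer equals the max flow.
Path S→T (+1); total 1.
Path S→C→T (+1); total 2.
Path S→E→T (+1); total 3.
Path S→G→T (+1); total 4.
No residual S→T path; max flow = 4.
Certifying cut of size 4: {S→C, S→E, S→G, S→T}.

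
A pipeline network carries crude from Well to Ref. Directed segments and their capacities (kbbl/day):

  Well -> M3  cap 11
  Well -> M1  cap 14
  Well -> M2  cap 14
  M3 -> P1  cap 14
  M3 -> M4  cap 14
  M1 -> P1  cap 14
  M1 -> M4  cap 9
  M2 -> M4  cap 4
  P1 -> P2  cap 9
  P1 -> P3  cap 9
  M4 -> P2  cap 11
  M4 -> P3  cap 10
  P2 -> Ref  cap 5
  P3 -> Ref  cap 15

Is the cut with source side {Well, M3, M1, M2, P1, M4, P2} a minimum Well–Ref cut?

Given cut capacity: 9 + 10 + 5 = 24.
Augment Well→M3→P1→P2→Ref: bottleneck 5, flow now 5.
Augment Well→M3→P1→P3→Ref: bottleneck 6, flow now 11.
Augment Well→M1→P1→P3→Ref: bottleneck 3, flow now 14.
Augment Well→M1→M4→P3→Ref: bottleneck 6, flow now 20.
No augmenting path remains; maximum flow = 20.
In the residual graph, reachable from Well: {Well, M3, M1, M2, P1, M4, P2, P3}.
Min-cut edges: P2→Ref (5), P3→Ref (15); capacity 5 + 15 = 20.
Cut capacity 24 exceeds the max flow 20, so it is not minimum.

No — its capacity is 24, but the minimum cut has capacity 20.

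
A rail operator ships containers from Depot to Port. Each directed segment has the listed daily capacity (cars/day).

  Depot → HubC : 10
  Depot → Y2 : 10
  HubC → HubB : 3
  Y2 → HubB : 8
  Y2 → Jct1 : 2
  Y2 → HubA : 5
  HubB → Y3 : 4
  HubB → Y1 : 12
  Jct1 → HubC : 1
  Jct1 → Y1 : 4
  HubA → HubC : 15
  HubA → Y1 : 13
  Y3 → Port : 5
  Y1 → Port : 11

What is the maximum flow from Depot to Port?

Augment Depot→HubC→HubB→Y3→Port: bottleneck 3, flow now 3.
Augment Depot→Y2→HubB→Y3→Port: bottleneck 1, flow now 4.
Augment Depot→Y2→HubB→Y1→Port: bottleneck 7, flow now 11.
Augment Depot→Y2→Jct1→Y1→Port: bottleneck 2, flow now 13.
No augmenting path remains; maximum flow = 13.
In the residual graph, reachable from Depot: {Depot, HubC}.
Min-cut edges: Depot→Y2 (10), HubC→HubB (3); capacity 10 + 3 = 13.
This cut is saturated, so no flow can exceed 13.

13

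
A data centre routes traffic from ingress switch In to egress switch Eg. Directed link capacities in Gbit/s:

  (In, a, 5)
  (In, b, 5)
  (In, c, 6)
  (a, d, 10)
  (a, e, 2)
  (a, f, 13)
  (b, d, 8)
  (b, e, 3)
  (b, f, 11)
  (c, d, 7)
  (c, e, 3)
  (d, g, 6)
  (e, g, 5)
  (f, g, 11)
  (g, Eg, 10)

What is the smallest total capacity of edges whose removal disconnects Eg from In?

10

Augment In→a→d→g→Eg: bottleneck 5, flow now 5.
Augment In→b→d→g→Eg: bottleneck 1, flow now 6.
Augment In→b→e→g→Eg: bottleneck 3, flow now 9.
Augment In→b→f→g→Eg: bottleneck 1, flow now 10.
No augmenting path remains; maximum flow = 10.
By max-flow min-cut, the minimum cut capacity equals the max flow.
In the residual graph, reachable from In: {In, a, b, c, d, e, f, g}.
Min-cut edges: g→Eg (10); capacity 10 = 10.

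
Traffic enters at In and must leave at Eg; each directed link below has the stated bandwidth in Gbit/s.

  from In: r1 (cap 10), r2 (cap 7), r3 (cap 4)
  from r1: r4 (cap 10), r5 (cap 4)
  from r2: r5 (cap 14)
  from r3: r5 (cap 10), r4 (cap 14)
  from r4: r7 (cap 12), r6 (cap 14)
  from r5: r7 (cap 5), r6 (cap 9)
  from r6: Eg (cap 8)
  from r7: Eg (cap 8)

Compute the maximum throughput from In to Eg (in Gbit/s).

16

Augment In→r1→r4→r6→Eg: bottleneck 8, flow now 8.
Augment In→r1→r4→r7→Eg: bottleneck 2, flow now 10.
Augment In→r2→r5→r7→Eg: bottleneck 5, flow now 15.
Augment In→r3→r4→r7→Eg: bottleneck 1, flow now 16.
No augmenting path remains; maximum flow = 16.
In the residual graph, reachable from In: {In, r1, r2, r3, r4, r5, r6, r7}.
Min-cut edges: r6→Eg (8), r7→Eg (8); capacity 8 + 8 = 16.
This cut is saturated, so no flow can exceed 16.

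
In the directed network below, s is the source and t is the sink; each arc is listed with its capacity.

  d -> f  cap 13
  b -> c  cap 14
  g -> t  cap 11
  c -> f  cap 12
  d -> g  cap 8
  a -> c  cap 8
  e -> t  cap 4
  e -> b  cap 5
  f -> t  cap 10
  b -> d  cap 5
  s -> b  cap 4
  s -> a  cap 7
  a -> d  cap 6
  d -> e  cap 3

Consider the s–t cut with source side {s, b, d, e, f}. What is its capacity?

43

Edges leaving {s, b, d, e, f}: s→a (7), b→c (14), d→g (8), e→t (4), f→t (10).
Cut capacity = 7 + 14 + 8 + 4 + 10 = 43.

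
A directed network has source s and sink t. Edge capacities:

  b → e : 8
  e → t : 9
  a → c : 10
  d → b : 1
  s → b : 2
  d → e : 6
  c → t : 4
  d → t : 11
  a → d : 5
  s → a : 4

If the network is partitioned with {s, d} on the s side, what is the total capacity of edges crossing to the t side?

Edges leaving {s, d}: s→a (4), s→b (2), d→b (1), d→e (6), d→t (11).
Cut capacity = 4 + 2 + 1 + 6 + 11 = 24.

24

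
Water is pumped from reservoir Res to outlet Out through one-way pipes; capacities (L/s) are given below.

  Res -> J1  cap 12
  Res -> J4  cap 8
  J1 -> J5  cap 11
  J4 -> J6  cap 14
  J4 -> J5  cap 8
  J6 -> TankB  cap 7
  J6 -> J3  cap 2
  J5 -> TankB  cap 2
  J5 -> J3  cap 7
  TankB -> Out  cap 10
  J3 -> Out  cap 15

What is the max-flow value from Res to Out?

17

Augment Res→J1→J5→TankB→Out: bottleneck 2, flow now 2.
Augment Res→J1→J5→J3→Out: bottleneck 7, flow now 9.
Augment Res→J4→J6→TankB→Out: bottleneck 7, flow now 16.
Augment Res→J4→J6→J3→Out: bottleneck 1, flow now 17.
No augmenting path remains; maximum flow = 17.
In the residual graph, reachable from Res: {Res, J1, J5}.
Min-cut edges: Res→J4 (8), J5→TankB (2), J5→J3 (7); capacity 8 + 2 + 7 = 17.
This cut is saturated, so no flow can exceed 17.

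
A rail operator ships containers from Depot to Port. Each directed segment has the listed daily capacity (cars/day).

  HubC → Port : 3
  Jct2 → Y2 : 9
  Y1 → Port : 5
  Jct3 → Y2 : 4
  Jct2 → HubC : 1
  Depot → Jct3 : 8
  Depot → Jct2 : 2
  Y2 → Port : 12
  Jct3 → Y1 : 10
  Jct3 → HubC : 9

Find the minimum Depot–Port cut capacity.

10

Augment Depot→Jct2→HubC→Port: bottleneck 1, flow now 1.
Augment Depot→Jct2→Y2→Port: bottleneck 1, flow now 2.
Augment Depot→Jct3→HubC→Port: bottleneck 2, flow now 4.
Augment Depot→Jct3→Y1→Port: bottleneck 5, flow now 9.
Augment Depot→Jct3→Y2→Port: bottleneck 1, flow now 10.
No augmenting path remains; maximum flow = 10.
By max-flow min-cut, the minimum cut capacity equals the max flow.
In the residual graph, reachable from Depot: {Depot}.
Min-cut edges: Depot→Jct2 (2), Depot→Jct3 (8); capacity 2 + 8 = 10.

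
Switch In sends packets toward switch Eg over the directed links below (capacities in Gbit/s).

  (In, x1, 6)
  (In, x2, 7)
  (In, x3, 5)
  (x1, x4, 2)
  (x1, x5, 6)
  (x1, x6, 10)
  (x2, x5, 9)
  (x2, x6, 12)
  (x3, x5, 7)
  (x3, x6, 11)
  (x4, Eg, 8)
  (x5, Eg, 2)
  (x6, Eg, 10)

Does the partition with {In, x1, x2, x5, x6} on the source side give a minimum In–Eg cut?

No — its capacity is 19, but the minimum cut has capacity 14.

Given cut capacity: 5 + 2 + 2 + 10 = 19.
Augment In→x1→x4→Eg: bottleneck 2, flow now 2.
Augment In→x1→x5→Eg: bottleneck 2, flow now 4.
Augment In→x1→x6→Eg: bottleneck 2, flow now 6.
Augment In→x2→x6→Eg: bottleneck 7, flow now 13.
Augment In→x3→x6→Eg: bottleneck 1, flow now 14.
No augmenting path remains; maximum flow = 14.
In the residual graph, reachable from In: {In, x1, x2, x3, x5, x6}.
Min-cut edges: x1→x4 (2), x5→Eg (2), x6→Eg (10); capacity 2 + 2 + 10 = 14.
Cut capacity 19 exceeds the max flow 14, so it is not minimum.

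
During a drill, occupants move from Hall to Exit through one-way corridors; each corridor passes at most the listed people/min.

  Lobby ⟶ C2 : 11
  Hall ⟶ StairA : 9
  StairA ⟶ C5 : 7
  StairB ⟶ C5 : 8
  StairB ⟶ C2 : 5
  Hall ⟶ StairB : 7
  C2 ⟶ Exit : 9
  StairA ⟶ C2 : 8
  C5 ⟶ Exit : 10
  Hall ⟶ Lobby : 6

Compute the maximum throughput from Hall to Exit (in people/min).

Augment Hall→StairB→C2→Exit: bottleneck 5, flow now 5.
Augment Hall→StairB→C5→Exit: bottleneck 2, flow now 7.
Augment Hall→Lobby→C2→Exit: bottleneck 4, flow now 11.
Augment Hall→StairA→C5→Exit: bottleneck 7, flow now 18.
Augment Hall→Lobby→C2→StairB→C5→Exit: bottleneck 1, flow now 19. (uses reverse residual edge)
No augmenting path remains; maximum flow = 19.
In the residual graph, reachable from Hall: {Hall, StairB, Lobby, StairA, C2, C5}.
Min-cut edges: C2→Exit (9), C5→Exit (10); capacity 9 + 10 = 19.
This cut is saturated, so no flow can exceed 19.

19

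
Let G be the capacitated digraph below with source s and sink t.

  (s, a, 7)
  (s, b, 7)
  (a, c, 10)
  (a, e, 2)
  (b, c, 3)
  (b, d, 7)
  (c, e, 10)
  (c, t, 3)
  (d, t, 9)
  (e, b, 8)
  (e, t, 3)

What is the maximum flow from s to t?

13

Augment s→a→c→t: bottleneck 3, flow now 3.
Augment s→a→e→t: bottleneck 2, flow now 5.
Augment s→b→d→t: bottleneck 7, flow now 12.
Augment s→a→c→e→t: bottleneck 1, flow now 13.
No augmenting path remains; maximum flow = 13.
In the residual graph, reachable from s: {s, a, b, c, e}.
Min-cut edges: b→d (7), c→t (3), e→t (3); capacity 7 + 3 + 3 = 13.
This cut is saturated, so no flow can exceed 13.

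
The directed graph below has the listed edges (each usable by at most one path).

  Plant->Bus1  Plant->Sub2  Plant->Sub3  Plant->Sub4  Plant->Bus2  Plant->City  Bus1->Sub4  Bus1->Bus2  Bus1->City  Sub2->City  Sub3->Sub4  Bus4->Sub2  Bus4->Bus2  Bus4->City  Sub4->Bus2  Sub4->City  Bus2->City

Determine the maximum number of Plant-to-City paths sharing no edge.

5

Assign every edge capacity 1; by Menger, the answer equals the max flow.
Path Plant→City (+1); total 1.
Path Plant→Bus1→City (+1); total 2.
Path Plant→Sub2→City (+1); total 3.
Path Plant→Sub4→City (+1); total 4.
Path Plant→Bus2→City (+1); total 5.
No residual Plant→City path; max flow = 5.
Certifying cut of size 5: {Bus2→City, Plant→Bus1, Plant→City, Plant→Sub2, Sub4→City}.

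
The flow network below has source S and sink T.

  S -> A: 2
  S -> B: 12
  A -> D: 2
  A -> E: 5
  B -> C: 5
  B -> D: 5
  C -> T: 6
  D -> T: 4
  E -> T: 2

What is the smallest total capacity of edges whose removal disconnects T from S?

11

Augment S→A→D→T: bottleneck 2, flow now 2.
Augment S→B→C→T: bottleneck 5, flow now 7.
Augment S→B→D→T: bottleneck 2, flow now 9.
Augment S→B→D→A→E→T: bottleneck 2, flow now 11. (uses reverse residual edge)
No augmenting path remains; maximum flow = 11.
By max-flow min-cut, the minimum cut capacity equals the max flow.
In the residual graph, reachable from S: {S, B, D}.
Min-cut edges: S→A (2), B→C (5), D→T (4); capacity 2 + 5 + 4 = 11.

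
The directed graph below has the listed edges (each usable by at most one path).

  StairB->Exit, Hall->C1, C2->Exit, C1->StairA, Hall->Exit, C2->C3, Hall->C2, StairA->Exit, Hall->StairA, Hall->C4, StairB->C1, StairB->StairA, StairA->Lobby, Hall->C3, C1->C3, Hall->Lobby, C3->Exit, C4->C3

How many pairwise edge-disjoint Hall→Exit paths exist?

4

Assign every edge capacity 1; by Menger, the answer equals the max flow.
Path Hall→Exit (+1); total 1.
Path Hall→C2→Exit (+1); total 2.
Path Hall→StairA→Exit (+1); total 3.
Path Hall→C3→Exit (+1); total 4.
No residual Hall→Exit path; max flow = 4.
Certifying cut of size 4: {C3→Exit, Hall→C2, Hall→Exit, StairA→Exit}.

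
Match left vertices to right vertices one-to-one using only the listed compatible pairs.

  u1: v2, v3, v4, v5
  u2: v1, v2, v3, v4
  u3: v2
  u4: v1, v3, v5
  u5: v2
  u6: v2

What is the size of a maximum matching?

4

Unit-capacity flow: source→left, listed edges, right→sink; max matching = max flow.
Augmenting path u1→v2 (+1); matched 1.
Augmenting path u2→v1 (+1); matched 2.
Augmenting path u4→v3 (+1); matched 3.
Augmenting path u3→v2→u1→v4 (+1); matched 4.
No augmenting path remains; maximum matching = 4.
König certificate: {u1, u2, u4, v2} is a vertex cover of size 4 (every listed pair touches it), so no matching can be larger.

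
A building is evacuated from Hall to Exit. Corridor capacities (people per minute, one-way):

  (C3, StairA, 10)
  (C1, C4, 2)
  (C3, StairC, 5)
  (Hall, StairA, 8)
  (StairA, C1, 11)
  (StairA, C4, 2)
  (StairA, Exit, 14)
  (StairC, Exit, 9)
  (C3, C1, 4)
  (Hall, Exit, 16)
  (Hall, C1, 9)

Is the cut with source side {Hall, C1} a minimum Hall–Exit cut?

No — its capacity is 26, but the minimum cut has capacity 24.

Given cut capacity: 8 + 16 + 2 = 26.
Augment Hall→Exit: bottleneck 16, flow now 16.
Augment Hall→StairA→Exit: bottleneck 8, flow now 24.
No augmenting path remains; maximum flow = 24.
In the residual graph, reachable from Hall: {Hall, C1, C4}.
Min-cut edges: Hall→StairA (8), Hall→Exit (16); capacity 8 + 16 = 24.
Cut capacity 26 exceeds the max flow 24, so it is not minimum.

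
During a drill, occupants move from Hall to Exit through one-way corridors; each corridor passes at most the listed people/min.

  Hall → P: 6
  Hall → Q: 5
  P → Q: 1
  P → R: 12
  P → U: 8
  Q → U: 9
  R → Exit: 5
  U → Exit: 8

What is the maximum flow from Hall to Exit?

Augment Hall→P→R→Exit: bottleneck 5, flow now 5.
Augment Hall→P→U→Exit: bottleneck 1, flow now 6.
Augment Hall→Q→U→Exit: bottleneck 5, flow now 11.
No augmenting path remains; maximum flow = 11.
In the residual graph, reachable from Hall: {Hall}.
Min-cut edges: Hall→P (6), Hall→Q (5); capacity 6 + 5 = 11.
This cut is saturated, so no flow can exceed 11.

11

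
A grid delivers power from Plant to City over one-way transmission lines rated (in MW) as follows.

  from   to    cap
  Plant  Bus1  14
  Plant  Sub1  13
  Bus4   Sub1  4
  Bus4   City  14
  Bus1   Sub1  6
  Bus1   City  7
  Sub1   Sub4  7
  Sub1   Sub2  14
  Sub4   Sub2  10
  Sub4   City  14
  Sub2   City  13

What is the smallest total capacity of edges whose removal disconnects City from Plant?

Augment Plant→Bus1→City: bottleneck 7, flow now 7.
Augment Plant→Sub1→Sub4→City: bottleneck 7, flow now 14.
Augment Plant→Sub1→Sub2→City: bottleneck 6, flow now 20.
Augment Plant→Bus1→Sub1→Sub2→City: bottleneck 6, flow now 26.
No augmenting path remains; maximum flow = 26.
By max-flow min-cut, the minimum cut capacity equals the max flow.
In the residual graph, reachable from Plant: {Plant, Bus1}.
Min-cut edges: Plant→Sub1 (13), Bus1→Sub1 (6), Bus1→City (7); capacity 13 + 6 + 7 = 26.

26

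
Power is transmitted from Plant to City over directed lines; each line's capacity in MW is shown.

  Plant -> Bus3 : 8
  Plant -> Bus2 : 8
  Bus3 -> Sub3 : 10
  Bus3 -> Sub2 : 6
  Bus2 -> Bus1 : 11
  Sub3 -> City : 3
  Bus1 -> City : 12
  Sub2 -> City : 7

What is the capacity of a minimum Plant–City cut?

16

Augment Plant→Bus3→Sub3→City: bottleneck 3, flow now 3.
Augment Plant→Bus3→Sub2→City: bottleneck 5, flow now 8.
Augment Plant→Bus2→Bus1→City: bottleneck 8, flow now 16.
No augmenting path remains; maximum flow = 16.
By max-flow min-cut, the minimum cut capacity equals the max flow.
In the residual graph, reachable from Plant: {Plant}.
Min-cut edges: Plant→Bus3 (8), Plant→Bus2 (8); capacity 8 + 8 = 16.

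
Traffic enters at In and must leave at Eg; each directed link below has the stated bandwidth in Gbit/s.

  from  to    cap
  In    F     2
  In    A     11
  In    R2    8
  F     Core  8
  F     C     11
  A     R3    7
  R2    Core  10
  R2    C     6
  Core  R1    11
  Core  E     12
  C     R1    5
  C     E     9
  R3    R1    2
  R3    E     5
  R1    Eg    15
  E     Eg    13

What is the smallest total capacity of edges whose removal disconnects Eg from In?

17

Augment In→F→Core→R1→Eg: bottleneck 2, flow now 2.
Augment In→A→R3→R1→Eg: bottleneck 2, flow now 4.
Augment In→A→R3→E→Eg: bottleneck 5, flow now 9.
Augment In→R2→Core→R1→Eg: bottleneck 8, flow now 17.
No augmenting path remains; maximum flow = 17.
By max-flow min-cut, the minimum cut capacity equals the max flow.
In the residual graph, reachable from In: {In, A}.
Min-cut edges: In→F (2), In→R2 (8), A→R3 (7); capacity 2 + 8 + 7 = 17.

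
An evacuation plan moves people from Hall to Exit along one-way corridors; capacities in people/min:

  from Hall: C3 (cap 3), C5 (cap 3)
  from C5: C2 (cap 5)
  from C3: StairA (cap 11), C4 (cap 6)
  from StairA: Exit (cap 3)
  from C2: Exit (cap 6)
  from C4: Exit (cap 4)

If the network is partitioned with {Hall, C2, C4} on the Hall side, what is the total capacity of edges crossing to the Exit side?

Edges leaving {Hall, C2, C4}: Hall→C5 (3), Hall→C3 (3), C2→Exit (6), C4→Exit (4).
Cut capacity = 3 + 3 + 6 + 4 = 16.

16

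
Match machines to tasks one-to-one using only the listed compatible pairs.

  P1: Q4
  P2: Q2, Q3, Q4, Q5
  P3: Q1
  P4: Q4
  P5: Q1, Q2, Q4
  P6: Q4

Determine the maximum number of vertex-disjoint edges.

4

Unit-capacity flow: source→left, listed edges, right→sink; max matching = max flow.
Augmenting path P1→Q4 (+1); matched 1.
Augmenting path P2→Q2 (+1); matched 2.
Augmenting path P3→Q1 (+1); matched 3.
Augmenting path P5→Q2→P2→Q3 (+1); matched 4.
No augmenting path remains; maximum matching = 4.
König certificate: {P2, P3, P5, Q4} is a vertex cover of size 4 (every listed pair touches it), so no matching can be larger.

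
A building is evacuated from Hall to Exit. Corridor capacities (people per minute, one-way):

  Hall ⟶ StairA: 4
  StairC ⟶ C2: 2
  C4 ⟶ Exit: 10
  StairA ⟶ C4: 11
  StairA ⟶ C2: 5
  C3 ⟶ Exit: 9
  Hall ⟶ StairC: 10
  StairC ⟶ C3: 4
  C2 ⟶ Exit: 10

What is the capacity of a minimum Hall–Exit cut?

Augment Hall→StairC→C2→Exit: bottleneck 2, flow now 2.
Augment Hall→StairC→C3→Exit: bottleneck 4, flow now 6.
Augment Hall→StairA→C4→Exit: bottleneck 4, flow now 10.
No augmenting path remains; maximum flow = 10.
By max-flow min-cut, the minimum cut capacity equals the max flow.
In the residual graph, reachable from Hall: {Hall, StairC}.
Min-cut edges: Hall→StairA (4), StairC→C2 (2), StairC→C3 (4); capacity 4 + 2 + 4 = 10.

10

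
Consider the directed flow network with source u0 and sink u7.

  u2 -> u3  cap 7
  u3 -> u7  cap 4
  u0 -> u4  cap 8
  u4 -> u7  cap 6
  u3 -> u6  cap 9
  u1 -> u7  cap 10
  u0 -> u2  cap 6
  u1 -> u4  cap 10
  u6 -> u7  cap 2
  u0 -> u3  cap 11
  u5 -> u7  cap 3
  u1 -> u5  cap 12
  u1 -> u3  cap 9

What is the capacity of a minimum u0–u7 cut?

12

Augment u0→u3→u7: bottleneck 4, flow now 4.
Augment u0→u4→u7: bottleneck 6, flow now 10.
Augment u0→u3→u6→u7: bottleneck 2, flow now 12.
No augmenting path remains; maximum flow = 12.
By max-flow min-cut, the minimum cut capacity equals the max flow.
In the residual graph, reachable from u0: {u0, u2, u3, u4, u6}.
Min-cut edges: u3→u7 (4), u4→u7 (6), u6→u7 (2); capacity 4 + 6 + 2 = 12.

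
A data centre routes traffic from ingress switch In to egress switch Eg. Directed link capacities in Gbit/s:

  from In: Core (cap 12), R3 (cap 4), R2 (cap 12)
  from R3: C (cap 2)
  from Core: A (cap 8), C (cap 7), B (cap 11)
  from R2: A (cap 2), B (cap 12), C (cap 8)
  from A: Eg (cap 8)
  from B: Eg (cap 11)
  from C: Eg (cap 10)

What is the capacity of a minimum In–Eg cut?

26

Augment In→R3→C→Eg: bottleneck 2, flow now 2.
Augment In→Core→A→Eg: bottleneck 8, flow now 10.
Augment In→Core→B→Eg: bottleneck 4, flow now 14.
Augment In→R2→B→Eg: bottleneck 7, flow now 21.
Augment In→R2→C→Eg: bottleneck 5, flow now 26.
No augmenting path remains; maximum flow = 26.
By max-flow min-cut, the minimum cut capacity equals the max flow.
In the residual graph, reachable from In: {In, R3}.
Min-cut edges: In→Core (12), In→R2 (12), R3→C (2); capacity 12 + 12 + 2 = 26.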